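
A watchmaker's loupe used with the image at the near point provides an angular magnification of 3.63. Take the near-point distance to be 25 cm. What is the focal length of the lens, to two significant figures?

For the image at the near point, M = 1 + D/f.
f = D/(M - 1) = 25/(3.63 - 1) = 9.506 cm.

9.5 cm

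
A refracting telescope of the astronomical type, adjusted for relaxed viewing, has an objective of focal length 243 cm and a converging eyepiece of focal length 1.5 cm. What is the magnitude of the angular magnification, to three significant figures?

162

|M| = f_obj/|f_eye| = 243/1.5 = 162.000.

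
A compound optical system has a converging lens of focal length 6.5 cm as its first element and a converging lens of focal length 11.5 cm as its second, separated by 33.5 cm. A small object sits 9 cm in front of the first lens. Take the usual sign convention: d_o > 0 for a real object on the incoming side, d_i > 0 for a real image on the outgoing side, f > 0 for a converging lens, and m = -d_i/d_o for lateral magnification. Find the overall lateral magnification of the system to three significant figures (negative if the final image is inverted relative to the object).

Applying the thin-lens equation to the first lens, 1/6.5 = 1/9 + 1/d_i1, which gives d_i1 = 23.400 cm.
Its lateral magnification is m_1 = -d_i1/d_o1 = -(23.400)/9 = -2.6000.
Object distance for lens 2: d_o2 = 33.5 - 23.400 = 10.100 cm.
Applying the thin-lens equation again with f_2 = 11.5 cm and d_o2 = 10.100 cm gives d_i2 = -82.964 cm.
m_2 = -(-82.964)/(10.100) = 8.2143.
The system's lateral magnification is m_1 m_2 = (-2.6000)(8.2143) = -21.3571.

-21.4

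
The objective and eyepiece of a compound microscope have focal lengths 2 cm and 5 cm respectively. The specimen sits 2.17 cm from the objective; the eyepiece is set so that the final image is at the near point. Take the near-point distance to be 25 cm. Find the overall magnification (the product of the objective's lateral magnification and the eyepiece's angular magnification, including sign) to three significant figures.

Objective: 1/d_i = 1/f_obj - 1/d_o = 1/2 - 1/2.17 = 0.03917 cm^-1, so d_i = 25.529 cm.
m_obj = -d_i/d_o = -25.529/2.17 = -11.765.
Eyepiece angular magnification (image at near point): M_eye = 1 + D/f_e = 1 + 25/5 = 6.000.
Overall M = m_obj x M_eye = (-11.765)(6.000) = -70.59.

-70.6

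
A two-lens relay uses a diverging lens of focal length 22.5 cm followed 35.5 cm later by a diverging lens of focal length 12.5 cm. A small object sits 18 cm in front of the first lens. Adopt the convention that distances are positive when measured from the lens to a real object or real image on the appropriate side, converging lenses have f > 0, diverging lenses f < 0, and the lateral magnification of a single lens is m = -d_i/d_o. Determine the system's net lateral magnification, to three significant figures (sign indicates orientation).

0.120

Lens 1: 1/d_i1 = 1/f_1 - 1/d_o1 = 1/(-22.5) - 1/18 = -0.10000 cm^-1, so d_i1 = -10.000 cm.
m_1 = -(-10.000)/18 = 0.5556.
With d_i1 < 0 the first image is virtual and lies on the object side; the object distance for lens 2 is d_o2 = 35.5 - (-10.000) = 45.500 cm.
Lens 2: 1/d_i2 = 1/f_2 - 1/d_o2 = 1/(-12.5) - 1/(45.500) = -0.10198 cm^-1, so d_i2 = -9.806 cm.
m_2 = -(-9.806)/(45.500) = 0.2155.
The system's lateral magnification is m_1 m_2 = (0.5556)(0.2155) = 0.1197.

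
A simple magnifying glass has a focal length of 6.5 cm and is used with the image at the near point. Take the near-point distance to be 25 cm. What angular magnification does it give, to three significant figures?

4.85

M = 1 + D/f = 1 + 25/6.5 = 4.846.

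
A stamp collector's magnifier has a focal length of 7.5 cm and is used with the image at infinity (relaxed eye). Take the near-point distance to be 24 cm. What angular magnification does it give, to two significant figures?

3.2

M = D/f = 24/7.5 = 3.200.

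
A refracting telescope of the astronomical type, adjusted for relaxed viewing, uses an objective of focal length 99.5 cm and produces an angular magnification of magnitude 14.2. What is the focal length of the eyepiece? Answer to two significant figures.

|M| = f_obj/f_eye, so f_eye = f_obj/|M| = 99.5/14.2 = 7.007 cm.

7.0 cm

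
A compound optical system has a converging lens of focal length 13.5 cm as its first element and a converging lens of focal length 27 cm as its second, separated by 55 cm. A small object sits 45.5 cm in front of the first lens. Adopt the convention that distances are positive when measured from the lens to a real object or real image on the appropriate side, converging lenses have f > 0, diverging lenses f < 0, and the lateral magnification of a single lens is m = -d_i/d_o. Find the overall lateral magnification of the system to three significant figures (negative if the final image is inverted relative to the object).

First lens: d_i1 = 1/(1/13.5 - 1/45.5) = 19.195 cm.
m_1 = -(19.195)/45.5 = -0.4219.
Object distance for lens 2: d_o2 = 55 - 19.195 = 35.805 cm.
Second lens: d_i2 = 1/(1/27 - 1/(35.805)) = 109.797 cm.
m_2 = -(109.797)/(35.805) = -3.0665.
The system's lateral magnification is m_1 m_2 = (-0.4219)(-3.0665) = 1.2937.

1.29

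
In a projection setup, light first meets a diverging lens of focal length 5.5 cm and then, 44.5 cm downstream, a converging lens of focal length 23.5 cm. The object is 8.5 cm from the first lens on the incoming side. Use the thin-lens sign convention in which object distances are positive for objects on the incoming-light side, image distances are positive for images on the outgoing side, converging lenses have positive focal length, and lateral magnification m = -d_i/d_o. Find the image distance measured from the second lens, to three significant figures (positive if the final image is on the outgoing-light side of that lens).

46.2 cm

Lens 1: 1/d_i1 = 1/f_1 - 1/d_o1 = 1/(-5.5) - 1/8.5 = -0.29947 cm^-1, so d_i1 = -3.339 cm.
With d_i1 < 0 the first image is virtual and lies on the object side; the object distance for lens 2 is d_o2 = 44.5 - (-3.339) = 47.839 cm.
Lens 2: 1/d_i2 = 1/f_2 - 1/d_o2 = 1/23.5 - 1/(47.839) = 0.02165 cm^-1, so d_i2 = 46.190 cm.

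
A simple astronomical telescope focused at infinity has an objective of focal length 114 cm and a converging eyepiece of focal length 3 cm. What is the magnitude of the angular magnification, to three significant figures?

38.0

|M| = f_obj/|f_eye| = 114/3 = 38.000.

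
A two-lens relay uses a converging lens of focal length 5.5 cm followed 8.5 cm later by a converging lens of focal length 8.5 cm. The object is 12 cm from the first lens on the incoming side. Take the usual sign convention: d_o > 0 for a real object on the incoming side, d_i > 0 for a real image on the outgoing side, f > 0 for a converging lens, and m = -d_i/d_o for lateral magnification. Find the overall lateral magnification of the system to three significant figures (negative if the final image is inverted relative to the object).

-0.708

Lens 1: 1/d_i1 = 1/f_1 - 1/d_o1 = 1/5.5 - 1/12 = 0.09848 cm^-1, so d_i1 = 10.154 cm.
m_1 = -(10.154)/12 = -0.8462.
This image would form 10.154 cm past lens 1, i.e. 1.654 cm beyond lens 2, so it is a virtual object for lens 2: d_o2 = 8.5 - 10.154 = -1.654 cm.
Lens 2: 1/d_i2 = 1/f_2 - 1/d_o2 = 1/8.5 - 1/(-1.654) = 0.72230 cm^-1, so d_i2 = 1.384 cm.
m_2 = -(1.384)/(-1.654) = 0.8371.
Total m = m_1 x m_2 = (-0.8462)(0.8371) = -0.7083.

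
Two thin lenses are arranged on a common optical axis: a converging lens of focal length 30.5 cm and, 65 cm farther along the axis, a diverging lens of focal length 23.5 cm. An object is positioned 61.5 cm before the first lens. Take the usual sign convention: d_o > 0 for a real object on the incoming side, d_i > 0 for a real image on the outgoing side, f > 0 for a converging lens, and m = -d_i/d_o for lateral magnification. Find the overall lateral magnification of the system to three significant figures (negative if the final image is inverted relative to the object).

-0.826

Lens 1: 1/d_i1 = 1/f_1 - 1/d_o1 = 1/30.5 - 1/61.5 = 0.01653 cm^-1, so d_i1 = 60.508 cm.
m_1 = -(60.508)/61.5 = -0.9839.
That image sits 4.492 cm in front of the second lens, so d_o2 = 4.492 cm.
Lens 2: 1/d_i2 = 1/f_2 - 1/d_o2 = 1/(-23.5) - 1/(4.492) = -0.26517 cm^-1, so d_i2 = -3.771 cm.
m_2 = -(-3.771)/(4.492) = 0.8395.
Total m = m_1 x m_2 = (-0.9839)(0.8395) = -0.8260.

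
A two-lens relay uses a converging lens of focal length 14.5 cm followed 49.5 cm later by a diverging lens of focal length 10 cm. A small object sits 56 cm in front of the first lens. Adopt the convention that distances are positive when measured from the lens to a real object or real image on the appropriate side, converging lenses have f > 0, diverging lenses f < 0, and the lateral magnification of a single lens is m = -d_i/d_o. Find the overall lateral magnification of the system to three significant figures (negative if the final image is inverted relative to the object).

-0.0875

Lens 1: 1/d_i1 = 1/f_1 - 1/d_o1 = 1/14.5 - 1/56 = 0.05111 cm^-1, so d_i1 = 19.566 cm.
m_1 = -(19.566)/56 = -0.3494.
Object distance for lens 2: d_o2 = 49.5 - 19.566 = 29.934 cm.
Lens 2: 1/d_i2 = 1/f_2 - 1/d_o2 = 1/(-10) - 1/(29.934) = -0.13341 cm^-1, so d_i2 = -7.496 cm.
m_2 = -(-7.496)/(29.934) = 0.2504.
Total m = m_1 x m_2 = (-0.3494)(0.2504) = -0.0875.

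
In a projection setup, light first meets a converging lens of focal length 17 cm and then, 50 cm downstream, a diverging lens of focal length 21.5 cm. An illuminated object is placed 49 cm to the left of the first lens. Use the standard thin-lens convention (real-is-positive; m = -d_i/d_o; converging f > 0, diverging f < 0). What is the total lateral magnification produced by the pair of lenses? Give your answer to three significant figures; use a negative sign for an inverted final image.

-0.251

First lens: d_i1 = 1/(1/17 - 1/49) = 26.031 cm.
m_1 = -(26.031)/49 = -0.5312.
The intermediate image is 26.031 cm to the right of lens 1, so d_o2 = L - d_i1 = 50 - 26.031 = 23.969 cm.
Second lens: d_i2 = 1/(1/(-21.5) - 1/(23.969)) = -11.334 cm.
m_2 = -(-11.334)/(23.969) = 0.4729.
Total m = m_1 x m_2 = (-0.5312)(0.4729) = -0.2512.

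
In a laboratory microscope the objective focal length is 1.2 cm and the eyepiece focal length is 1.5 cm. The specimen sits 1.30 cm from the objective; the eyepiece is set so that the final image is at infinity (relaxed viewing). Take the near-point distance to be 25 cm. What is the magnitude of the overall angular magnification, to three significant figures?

Objective: 1/d_i = 1/f_obj - 1/d_o = 1/1.2 - 1/1.30 = 0.06410 cm^-1, so d_i = 15.600 cm.
m_obj = -d_i/d_o = -15.600/1.30 = -12.000.
Eyepiece angular magnification (image at infinity): M_eye = D/f_e = 25/1.5 = 16.667.
Overall M = m_obj x M_eye = (-12.000)(16.667) = -200.00.
|M| = 200.00.

200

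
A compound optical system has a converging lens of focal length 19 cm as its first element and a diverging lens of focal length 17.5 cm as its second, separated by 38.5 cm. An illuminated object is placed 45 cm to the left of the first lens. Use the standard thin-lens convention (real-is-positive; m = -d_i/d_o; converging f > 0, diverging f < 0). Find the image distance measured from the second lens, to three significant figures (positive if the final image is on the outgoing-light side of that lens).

-4.25 cm

Lens 1: 1/d_i1 = 1/f_1 - 1/d_o1 = 1/19 - 1/45 = 0.03041 cm^-1, so d_i1 = 32.885 cm.
Object distance for lens 2: d_o2 = 38.5 - 32.885 = 5.615 cm.
Lens 2: 1/d_i2 = 1/f_2 - 1/d_o2 = 1/(-17.5) - 1/(5.615) = -0.23523 cm^-1, so d_i2 = -4.251 cm.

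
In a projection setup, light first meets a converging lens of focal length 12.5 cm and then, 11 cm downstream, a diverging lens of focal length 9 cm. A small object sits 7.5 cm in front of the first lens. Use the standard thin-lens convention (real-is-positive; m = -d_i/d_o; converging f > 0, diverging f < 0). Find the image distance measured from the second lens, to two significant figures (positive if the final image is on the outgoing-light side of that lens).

-6.9 cm

First lens: d_i1 = 1/(1/12.5 - 1/7.5) = -18.750 cm.
With d_i1 < 0 the first image is virtual and lies on the object side; the object distance for lens 2 is d_o2 = 11 - (-18.750) = 29.750 cm.
Second lens: d_i2 = 1/(1/(-9) - 1/(29.750)) = -6.910 cm.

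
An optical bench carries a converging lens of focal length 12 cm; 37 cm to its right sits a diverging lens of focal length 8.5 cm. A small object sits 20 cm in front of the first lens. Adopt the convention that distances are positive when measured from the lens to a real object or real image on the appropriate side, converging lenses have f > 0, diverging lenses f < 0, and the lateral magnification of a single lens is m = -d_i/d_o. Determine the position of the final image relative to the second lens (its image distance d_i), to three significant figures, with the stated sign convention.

-3.84 cm

First lens: d_i1 = 1/(1/12 - 1/20) = 30.000 cm.
The intermediate image is 30.000 cm to the right of lens 1, so d_o2 = L - d_i1 = 37 - 30.000 = 7.000 cm.
Second lens: d_i2 = 1/(1/(-8.5) - 1/(7.000)) = -3.839 cm.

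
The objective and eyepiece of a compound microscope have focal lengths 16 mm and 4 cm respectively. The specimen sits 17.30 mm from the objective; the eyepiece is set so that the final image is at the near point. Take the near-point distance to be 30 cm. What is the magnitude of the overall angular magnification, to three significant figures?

Convert to cm: f_obj = 16 mm = 1.6 cm; d_o = 17.30 mm = 1.73 cm.
Objective: 1/d_i = 1/f_obj - 1/d_o = 1/1.6 - 1/1.73 = 0.04697 cm^-1, so d_i = 21.292 cm.
m_obj = -d_i/d_o = -21.292/1.73 = -12.308.
Eyepiece angular magnification (image at near point): M_eye = 1 + D/f_e = 1 + 30/4 = 8.500.
Overall M = m_obj x M_eye = (-12.308)(8.500) = -104.62.
|M| = 104.62.

105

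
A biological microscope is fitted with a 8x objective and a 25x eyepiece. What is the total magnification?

200

The overall magnification of a compound microscope is the product of the objective and eyepiece magnifications:
M = M_obj x M_eye = 8 x 25 = 200.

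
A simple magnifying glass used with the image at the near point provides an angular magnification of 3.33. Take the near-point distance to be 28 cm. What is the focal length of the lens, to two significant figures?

12 cm

For the image at the near point, M = 1 + D/f.
f = D/(M - 1) = 28/(3.33 - 1) = 12.017 cm.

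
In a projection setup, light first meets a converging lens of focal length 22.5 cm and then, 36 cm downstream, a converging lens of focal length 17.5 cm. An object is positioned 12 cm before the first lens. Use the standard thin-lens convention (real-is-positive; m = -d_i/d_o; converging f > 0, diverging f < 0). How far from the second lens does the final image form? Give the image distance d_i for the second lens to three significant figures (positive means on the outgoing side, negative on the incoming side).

Lens 1: 1/d_i1 = 1/f_1 - 1/d_o1 = 1/22.5 - 1/12 = -0.03889 cm^-1, so d_i1 = -25.714 cm.
With d_i1 < 0 the first image is virtual and lies on the object side; the object distance for lens 2 is d_o2 = 36 - (-25.714) = 61.714 cm.
Lens 2: 1/d_i2 = 1/f_2 - 1/d_o2 = 1/17.5 - 1/(61.714) = 0.04094 cm^-1, so d_i2 = 24.426 cm.

24.4 cm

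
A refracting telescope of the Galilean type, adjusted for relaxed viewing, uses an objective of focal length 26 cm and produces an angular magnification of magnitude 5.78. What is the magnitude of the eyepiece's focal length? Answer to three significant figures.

4.50 cm

|M| = f_obj/|f_eye|, so |f_eye| = f_obj/|M| = 26/5.78 = 4.498 cm.
(The eyepiece is diverging, so its signed focal length is -4.498 cm.)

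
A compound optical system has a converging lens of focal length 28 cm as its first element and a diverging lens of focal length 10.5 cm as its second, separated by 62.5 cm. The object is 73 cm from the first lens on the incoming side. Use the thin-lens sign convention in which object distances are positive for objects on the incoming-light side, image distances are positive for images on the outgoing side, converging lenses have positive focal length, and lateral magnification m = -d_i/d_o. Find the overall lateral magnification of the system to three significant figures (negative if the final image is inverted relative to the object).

-0.237

First lens: d_i1 = 1/(1/28 - 1/73) = 45.422 cm.
m_1 = -(45.422)/73 = -0.6222.
Object distance for lens 2: d_o2 = 62.5 - 45.422 = 17.078 cm.
Second lens: d_i2 = 1/(1/(-10.5) - 1/(17.078)) = -6.502 cm.
m_2 = -(-6.502)/(17.078) = 0.3807.
Total m = m_1 x m_2 = (-0.6222)(0.3807) = -0.2369.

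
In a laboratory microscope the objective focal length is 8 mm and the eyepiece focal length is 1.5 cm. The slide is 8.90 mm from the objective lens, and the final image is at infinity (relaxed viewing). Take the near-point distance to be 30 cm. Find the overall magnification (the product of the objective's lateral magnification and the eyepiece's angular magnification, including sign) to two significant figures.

Convert to cm: f_obj = 8 mm = 0.8 cm; d_o = 8.90 mm = 0.89 cm.
Objective: 1/d_i = 1/f_obj - 1/d_o = 1/0.8 - 1/0.89 = 0.12640 cm^-1, so d_i = 7.911 cm.
m_obj = -d_i/d_o = -7.911/0.89 = -8.889.
Eyepiece angular magnification (image at infinity): M_eye = D/f_e = 30/1.5 = 20.000.
Overall M = m_obj x M_eye = (-8.889)(20.000) = -177.78.

-180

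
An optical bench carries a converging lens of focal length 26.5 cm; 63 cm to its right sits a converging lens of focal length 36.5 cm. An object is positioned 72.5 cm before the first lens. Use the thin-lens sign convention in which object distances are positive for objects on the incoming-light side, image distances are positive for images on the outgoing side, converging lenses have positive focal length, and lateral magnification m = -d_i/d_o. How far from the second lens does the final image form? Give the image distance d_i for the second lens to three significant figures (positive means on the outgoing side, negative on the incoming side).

Applying the thin-lens equation to the first lens, 1/26.5 = 1/72.5 + 1/d_i1, which gives d_i1 = 41.766 cm.
That image sits 21.234 cm in front of the second lens, so d_o2 = 21.234 cm.
Applying the thin-lens equation again with f_2 = 36.5 cm and d_o2 = 21.234 cm gives d_i2 = -50.767 cm.

-50.8 cm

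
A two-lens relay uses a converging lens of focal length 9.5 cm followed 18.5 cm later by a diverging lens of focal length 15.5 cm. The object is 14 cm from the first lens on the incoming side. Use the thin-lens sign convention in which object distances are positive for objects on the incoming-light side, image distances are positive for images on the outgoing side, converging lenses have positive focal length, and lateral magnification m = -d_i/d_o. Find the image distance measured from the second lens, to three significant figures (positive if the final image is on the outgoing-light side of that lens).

Lens 1: 1/d_i1 = 1/f_1 - 1/d_o1 = 1/9.5 - 1/14 = 0.03383 cm^-1, so d_i1 = 29.556 cm.
This image would form 29.556 cm past lens 1, i.e. 11.056 cm beyond lens 2, so it is a virtual object for lens 2: d_o2 = 18.5 - 29.556 = -11.056 cm.
Lens 2: 1/d_i2 = 1/f_2 - 1/d_o2 = 1/(-15.5) - 1/(-11.056) = 0.02594 cm^-1, so d_i2 = 38.556 cm.

38.6 cm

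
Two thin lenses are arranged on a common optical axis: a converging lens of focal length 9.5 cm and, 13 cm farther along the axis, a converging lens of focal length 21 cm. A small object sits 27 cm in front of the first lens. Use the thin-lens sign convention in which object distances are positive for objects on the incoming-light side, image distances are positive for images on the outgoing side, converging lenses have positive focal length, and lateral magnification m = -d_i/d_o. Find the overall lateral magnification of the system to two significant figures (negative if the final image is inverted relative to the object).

-0.50

Lens 1: 1/d_i1 = 1/f_1 - 1/d_o1 = 1/9.5 - 1/27 = 0.06823 cm^-1, so d_i1 = 14.657 cm.
m_1 = -(14.657)/27 = -0.5429.
This image would form 14.657 cm past lens 1, i.e. 1.657 cm beyond lens 2, so it is a virtual object for lens 2: d_o2 = 13 - 14.657 = -1.657 cm.
Lens 2: 1/d_i2 = 1/f_2 - 1/d_o2 = 1/21 - 1/(-1.657) = 0.65107 cm^-1, so d_i2 = 1.536 cm.
m_2 = -(1.536)/(-1.657) = 0.9269.
The system's lateral magnification is m_1 m_2 = (-0.5429)(0.9269) = -0.5032.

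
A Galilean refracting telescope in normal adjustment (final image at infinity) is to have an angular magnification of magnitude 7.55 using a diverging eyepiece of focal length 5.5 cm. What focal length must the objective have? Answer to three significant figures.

41.5 cm

|M| = f_obj/|f_eye|, so f_obj = |M| x |f_eye| = 7.55 x 5.5 = 41.525 cm.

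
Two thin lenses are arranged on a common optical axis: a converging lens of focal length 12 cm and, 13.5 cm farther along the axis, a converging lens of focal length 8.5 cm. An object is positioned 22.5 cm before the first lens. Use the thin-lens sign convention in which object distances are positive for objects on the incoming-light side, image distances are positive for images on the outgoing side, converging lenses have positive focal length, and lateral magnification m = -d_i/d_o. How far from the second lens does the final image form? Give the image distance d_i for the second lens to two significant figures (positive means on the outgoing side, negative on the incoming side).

5.0 cm

Lens 1: 1/d_i1 = 1/f_1 - 1/d_o1 = 1/12 - 1/22.5 = 0.03889 cm^-1, so d_i1 = 25.714 cm.
This image would form 25.714 cm past lens 1, i.e. 12.214 cm beyond lens 2, so it is a virtual object for lens 2: d_o2 = 13.5 - 25.714 = -12.214 cm.
Lens 2: 1/d_i2 = 1/f_2 - 1/d_o2 = 1/8.5 - 1/(-12.214) = 0.19952 cm^-1, so d_i2 = 5.012 cm.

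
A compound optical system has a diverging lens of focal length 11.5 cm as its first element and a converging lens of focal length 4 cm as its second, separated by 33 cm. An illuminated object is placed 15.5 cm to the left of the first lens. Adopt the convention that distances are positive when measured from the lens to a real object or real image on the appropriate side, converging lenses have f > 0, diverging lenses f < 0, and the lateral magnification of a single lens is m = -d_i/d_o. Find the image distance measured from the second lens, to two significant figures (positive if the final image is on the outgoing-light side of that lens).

4.4 cm

First lens: d_i1 = 1/(1/(-11.5) - 1/15.5) = -6.602 cm.
The intermediate image is virtual, 6.602 cm to the left of lens 1, so d_o2 = L - d_i1 = 33 - (-6.602) = 39.602 cm.
Second lens: d_i2 = 1/(1/4 - 1/(39.602)) = 4.449 cm.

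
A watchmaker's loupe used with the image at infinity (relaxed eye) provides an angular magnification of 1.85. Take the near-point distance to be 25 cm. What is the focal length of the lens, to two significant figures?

14 cm

For the image at infinity, M = D/f.
f = D/M = 25/1.85 = 13.514 cm.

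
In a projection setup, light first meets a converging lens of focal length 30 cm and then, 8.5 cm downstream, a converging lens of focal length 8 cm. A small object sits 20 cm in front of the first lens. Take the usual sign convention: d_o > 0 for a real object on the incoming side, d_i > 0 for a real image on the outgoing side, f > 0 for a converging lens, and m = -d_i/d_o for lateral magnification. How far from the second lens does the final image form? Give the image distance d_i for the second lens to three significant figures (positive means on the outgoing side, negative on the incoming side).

First lens: d_i1 = 1/(1/30 - 1/20) = -60.000 cm.
With d_i1 < 0 the first image is virtual and lies on the object side; the object distance for lens 2 is d_o2 = 8.5 - (-60.000) = 68.500 cm.
Second lens: d_i2 = 1/(1/8 - 1/(68.500)) = 9.058 cm.

9.06 cm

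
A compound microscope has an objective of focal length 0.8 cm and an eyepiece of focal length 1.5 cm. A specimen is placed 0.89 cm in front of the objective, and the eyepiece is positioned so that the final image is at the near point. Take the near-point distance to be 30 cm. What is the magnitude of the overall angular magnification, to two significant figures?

190

Objective: 1/d_i = 1/f_obj - 1/d_o = 1/0.8 - 1/0.89 = 0.12640 cm^-1, so d_i = 7.911 cm.
m_obj = -d_i/d_o = -7.911/0.89 = -8.889.
Eyepiece angular magnification (image at near point): M_eye = 1 + D/f_e = 1 + 30/1.5 = 21.000.
Overall M = m_obj x M_eye = (-8.889)(21.000) = -186.67.
|M| = 186.67.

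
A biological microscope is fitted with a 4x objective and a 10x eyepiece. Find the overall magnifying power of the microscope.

40

The overall magnification of a compound microscope is the product of the objective and eyepiece magnifications:
M = M_obj x M_eye = 4 x 10 = 40.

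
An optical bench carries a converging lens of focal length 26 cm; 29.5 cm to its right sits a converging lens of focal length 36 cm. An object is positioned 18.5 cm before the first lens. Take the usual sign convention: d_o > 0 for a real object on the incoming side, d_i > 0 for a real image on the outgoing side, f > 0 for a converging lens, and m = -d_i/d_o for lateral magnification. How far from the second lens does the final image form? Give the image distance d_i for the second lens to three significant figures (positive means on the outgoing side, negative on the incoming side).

58.5 cm

Lens 1: 1/d_i1 = 1/f_1 - 1/d_o1 = 1/26 - 1/18.5 = -0.01559 cm^-1, so d_i1 = -64.133 cm.
The intermediate image is virtual, 64.133 cm to the left of lens 1, so d_o2 = L - d_i1 = 29.5 - (-64.133) = 93.633 cm.
Lens 2: 1/d_i2 = 1/f_2 - 1/d_o2 = 1/36 - 1/(93.633) = 0.01710 cm^-1, so d_i2 = 58.487 cm.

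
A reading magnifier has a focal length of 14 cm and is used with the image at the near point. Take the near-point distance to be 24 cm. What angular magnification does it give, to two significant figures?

M = 1 + D/f = 1 + 24/14 = 2.714.

2.7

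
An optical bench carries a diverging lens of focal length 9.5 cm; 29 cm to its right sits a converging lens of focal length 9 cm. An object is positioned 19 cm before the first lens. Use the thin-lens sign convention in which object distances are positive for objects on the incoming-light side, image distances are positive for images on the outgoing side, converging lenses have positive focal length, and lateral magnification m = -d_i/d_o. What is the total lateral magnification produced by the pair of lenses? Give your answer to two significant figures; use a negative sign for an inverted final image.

Lens 1: 1/d_i1 = 1/f_1 - 1/d_o1 = 1/(-9.5) - 1/19 = -0.15789 cm^-1, so d_i1 = -6.333 cm.
m_1 = -(-6.333)/19 = 0.3333.
With d_i1 < 0 the first image is virtual and lies on the object side; the object distance for lens 2 is d_o2 = 29 - (-6.333) = 35.333 cm.
Lens 2: 1/d_i2 = 1/f_2 - 1/d_o2 = 1/9 - 1/(35.333) = 0.08281 cm^-1, so d_i2 = 12.076 cm.
m_2 = -(12.076)/(35.333) = -0.3418.
Total m = m_1 x m_2 = (0.3333)(-0.3418) = -0.1139.

-0.11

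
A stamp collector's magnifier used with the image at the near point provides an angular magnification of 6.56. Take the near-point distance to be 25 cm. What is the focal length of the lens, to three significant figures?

For the image at the near point, M = 1 + D/f.
f = D/(M - 1) = 25/(6.56 - 1) = 4.496 cm.

4.50 cm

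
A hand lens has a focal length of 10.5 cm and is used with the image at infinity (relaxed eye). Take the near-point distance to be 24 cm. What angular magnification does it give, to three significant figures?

M = D/f = 24/10.5 = 2.286.

2.29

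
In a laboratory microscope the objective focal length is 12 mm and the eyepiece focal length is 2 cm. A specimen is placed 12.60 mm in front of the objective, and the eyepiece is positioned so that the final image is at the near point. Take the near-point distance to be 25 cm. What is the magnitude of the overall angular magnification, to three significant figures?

Convert to cm: f_obj = 12 mm = 1.2 cm; d_o = 12.60 mm = 1.26 cm.
Objective: 1/d_i = 1/f_obj - 1/d_o = 1/1.2 - 1/1.26 = 0.03968 cm^-1, so d_i = 25.200 cm.
m_obj = -d_i/d_o = -25.200/1.26 = -20.000.
Eyepiece angular magnification (image at near point): M_eye = 1 + D/f_e = 1 + 25/2 = 13.500.
Overall M = m_obj x M_eye = (-20.000)(13.500) = -270.00.
|M| = 270.00.

270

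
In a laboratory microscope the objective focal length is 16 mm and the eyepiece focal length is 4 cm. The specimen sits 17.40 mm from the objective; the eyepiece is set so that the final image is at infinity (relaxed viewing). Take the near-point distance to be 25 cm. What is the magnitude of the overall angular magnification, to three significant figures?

Convert to cm: f_obj = 16 mm = 1.6 cm; d_o = 17.40 mm = 1.74 cm.
Objective: 1/d_i = 1/f_obj - 1/d_o = 1/1.6 - 1/1.74 = 0.05029 cm^-1, so d_i = 19.886 cm.
m_obj = -d_i/d_o = -19.886/1.74 = -11.429.
Eyepiece angular magnification (image at infinity): M_eye = D/f_e = 25/4 = 6.250.
Overall M = m_obj x M_eye = (-11.429)(6.250) = -71.43.
|M| = 71.43.

71.4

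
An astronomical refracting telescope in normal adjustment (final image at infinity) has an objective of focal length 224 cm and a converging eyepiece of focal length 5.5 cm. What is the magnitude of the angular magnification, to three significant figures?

|M| = f_obj/|f_eye| = 224/5.5 = 40.727.

40.7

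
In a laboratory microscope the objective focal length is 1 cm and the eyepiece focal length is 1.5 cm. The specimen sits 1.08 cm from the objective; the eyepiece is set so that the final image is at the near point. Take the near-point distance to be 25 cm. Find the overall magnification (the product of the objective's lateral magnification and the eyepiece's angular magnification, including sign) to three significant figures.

-221

Objective: 1/d_i = 1/f_obj - 1/d_o = 1/1 - 1/1.08 = 0.07407 cm^-1, so d_i = 13.500 cm.
m_obj = -d_i/d_o = -13.500/1.08 = -12.500.
Eyepiece angular magnification (image at near point): M_eye = 1 + D/f_e = 1 + 25/1.5 = 17.667.
Overall M = m_obj x M_eye = (-12.500)(17.667) = -220.83.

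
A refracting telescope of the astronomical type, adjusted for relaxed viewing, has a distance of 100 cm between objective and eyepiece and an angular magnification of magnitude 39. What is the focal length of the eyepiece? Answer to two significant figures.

In normal adjustment the tube length equals f_obj + f_eye and |M| = f_obj/f_eye.
So f_obj = 39 f_eye and 39 f_eye + f_eye = 100 cm, giving f_eye = 100/40 = 2.500 cm and f_obj = 97.500 cm.

2.5 cm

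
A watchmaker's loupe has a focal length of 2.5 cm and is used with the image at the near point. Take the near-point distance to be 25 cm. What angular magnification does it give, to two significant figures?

M = 1 + D/f = 1 + 25/2.5 = 11.000.

11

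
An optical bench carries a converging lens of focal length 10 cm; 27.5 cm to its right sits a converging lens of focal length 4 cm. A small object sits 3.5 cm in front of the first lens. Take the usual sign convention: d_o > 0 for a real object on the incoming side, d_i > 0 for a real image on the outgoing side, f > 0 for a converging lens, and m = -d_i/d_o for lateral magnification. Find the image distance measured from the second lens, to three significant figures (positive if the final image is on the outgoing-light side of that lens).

4.55 cm

Lens 1: 1/d_i1 = 1/f_1 - 1/d_o1 = 1/10 - 1/3.5 = -0.18571 cm^-1, so d_i1 = -5.385 cm.
With d_i1 < 0 the first image is virtual and lies on the object side; the object distance for lens 2 is d_o2 = 27.5 - (-5.385) = 32.885 cm.
Lens 2: 1/d_i2 = 1/f_2 - 1/d_o2 = 1/4 - 1/(32.885) = 0.21959 cm^-1, so d_i2 = 4.554 cm.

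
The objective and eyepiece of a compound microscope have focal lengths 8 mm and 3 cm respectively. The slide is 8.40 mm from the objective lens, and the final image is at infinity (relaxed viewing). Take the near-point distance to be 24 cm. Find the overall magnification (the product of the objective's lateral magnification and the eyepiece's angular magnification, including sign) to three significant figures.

-160

Convert to cm: f_obj = 8 mm = 0.8 cm; d_o = 8.40 mm = 0.84 cm.
Objective: 1/d_i = 1/f_obj - 1/d_o = 1/0.8 - 1/0.84 = 0.05952 cm^-1, so d_i = 16.800 cm.
m_obj = -d_i/d_o = -16.800/0.84 = -20.000.
Eyepiece angular magnification (image at infinity): M_eye = D/f_e = 24/3 = 8.000.
Overall M = m_obj x M_eye = (-20.000)(8.000) = -160.00.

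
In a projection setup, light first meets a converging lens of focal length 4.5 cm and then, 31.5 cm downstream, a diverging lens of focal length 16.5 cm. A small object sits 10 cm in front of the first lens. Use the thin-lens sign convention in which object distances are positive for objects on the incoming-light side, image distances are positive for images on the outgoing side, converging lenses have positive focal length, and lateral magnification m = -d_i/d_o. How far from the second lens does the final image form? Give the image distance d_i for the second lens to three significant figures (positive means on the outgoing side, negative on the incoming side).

Applying the thin-lens equation to the first lens, 1/4.5 = 1/10 + 1/d_i1, which gives d_i1 = 8.182 cm.
The intermediate image is 8.182 cm to the right of lens 1, so d_o2 = L - d_i1 = 31.5 - 8.182 = 23.318 cm.
Applying the thin-lens equation again with f_2 = -16.5 cm and d_o2 = 23.318 cm gives d_i2 = -9.663 cm.

-9.66 cm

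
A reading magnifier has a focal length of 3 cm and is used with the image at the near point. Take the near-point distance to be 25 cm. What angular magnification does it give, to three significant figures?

9.33

M = 1 + D/f = 1 + 25/3 = 9.333.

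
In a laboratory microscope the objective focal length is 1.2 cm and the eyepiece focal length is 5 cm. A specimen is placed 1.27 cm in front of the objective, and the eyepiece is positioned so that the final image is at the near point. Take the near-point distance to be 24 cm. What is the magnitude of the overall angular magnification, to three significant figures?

99.4

Objective: 1/d_i = 1/f_obj - 1/d_o = 1/1.2 - 1/1.27 = 0.04593 cm^-1, so d_i = 21.771 cm.
m_obj = -d_i/d_o = -21.771/1.27 = -17.143.
Eyepiece angular magnification (image at near point): M_eye = 1 + D/f_e = 1 + 24/5 = 5.800.
Overall M = m_obj x M_eye = (-17.143)(5.800) = -99.43.
|M| = 99.43.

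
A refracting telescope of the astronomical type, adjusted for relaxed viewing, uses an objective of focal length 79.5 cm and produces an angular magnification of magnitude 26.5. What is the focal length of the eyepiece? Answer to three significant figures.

3.00 cm

|M| = f_obj/f_eye, so f_eye = f_obj/|M| = 79.5/26.5 = 3.000 cm.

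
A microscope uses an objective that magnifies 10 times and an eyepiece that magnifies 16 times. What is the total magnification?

160

The overall magnification of a compound microscope is the product of the objective and eyepiece magnifications:
M = M_obj x M_eye = 10 x 16 = 160.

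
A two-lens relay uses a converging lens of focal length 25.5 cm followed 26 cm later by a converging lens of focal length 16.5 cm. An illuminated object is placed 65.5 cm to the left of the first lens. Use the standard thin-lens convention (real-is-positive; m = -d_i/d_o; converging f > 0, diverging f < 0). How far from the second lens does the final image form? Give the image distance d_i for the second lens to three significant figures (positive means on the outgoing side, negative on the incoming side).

Lens 1: 1/d_i1 = 1/f_1 - 1/d_o1 = 1/25.5 - 1/65.5 = 0.02395 cm^-1, so d_i1 = 41.756 cm.
This image would form 41.756 cm past lens 1, i.e. 15.756 cm beyond lens 2, so it is a virtual object for lens 2: d_o2 = 26 - 41.756 = -15.756 cm.
Lens 2: 1/d_i2 = 1/f_2 - 1/d_o2 = 1/16.5 - 1/(-15.756) = 0.12407 cm^-1, so d_i2 = 8.060 cm.

8.06 cm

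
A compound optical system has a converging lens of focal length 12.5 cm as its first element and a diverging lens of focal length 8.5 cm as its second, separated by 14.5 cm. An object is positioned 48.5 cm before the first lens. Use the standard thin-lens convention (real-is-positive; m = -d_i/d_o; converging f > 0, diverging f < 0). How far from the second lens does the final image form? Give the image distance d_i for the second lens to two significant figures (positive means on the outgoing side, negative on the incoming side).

3.2 cm

Lens 1: 1/d_i1 = 1/f_1 - 1/d_o1 = 1/12.5 - 1/48.5 = 0.05938 cm^-1, so d_i1 = 16.840 cm.
Since 16.840 cm > 14.5 cm, the first image lies past the second lens and serves as a virtual object: d_o2 = L - d_i1 = -2.340 cm.
Lens 2: 1/d_i2 = 1/f_2 - 1/d_o2 = 1/(-8.5) - 1/(-2.340) = 0.30965 cm^-1, so d_i2 = 3.229 cm.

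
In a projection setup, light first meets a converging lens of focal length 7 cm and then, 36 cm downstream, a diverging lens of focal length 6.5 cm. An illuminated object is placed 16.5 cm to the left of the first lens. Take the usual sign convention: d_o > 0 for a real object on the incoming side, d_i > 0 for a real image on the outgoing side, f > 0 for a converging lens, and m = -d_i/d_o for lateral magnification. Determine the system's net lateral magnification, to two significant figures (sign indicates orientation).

Lens 1: 1/d_i1 = 1/f_1 - 1/d_o1 = 1/7 - 1/16.5 = 0.08225 cm^-1, so d_i1 = 12.158 cm.
m_1 = -(12.158)/16.5 = -0.7368.
The intermediate image is 12.158 cm to the right of lens 1, so d_o2 = L - d_i1 = 36 - 12.158 = 23.842 cm.
Lens 2: 1/d_i2 = 1/f_2 - 1/d_o2 = 1/(-6.5) - 1/(23.842) = -0.19579 cm^-1, so d_i2 = -5.108 cm.
m_2 = -(-5.108)/(23.842) = 0.2142.
The system's lateral magnification is m_1 m_2 = (-0.7368)(0.2142) = -0.1578.

-0.16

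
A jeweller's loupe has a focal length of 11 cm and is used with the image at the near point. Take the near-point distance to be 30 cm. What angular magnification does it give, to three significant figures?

3.73

M = 1 + D/f = 1 + 30/11 = 3.727.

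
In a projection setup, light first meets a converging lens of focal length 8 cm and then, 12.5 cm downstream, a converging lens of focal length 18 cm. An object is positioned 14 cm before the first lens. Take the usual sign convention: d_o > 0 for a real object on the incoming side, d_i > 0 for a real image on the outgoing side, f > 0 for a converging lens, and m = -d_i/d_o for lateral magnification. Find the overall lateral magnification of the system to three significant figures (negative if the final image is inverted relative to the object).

Applying the thin-lens equation to the first lens, 1/8 = 1/14 + 1/d_i1, which gives d_i1 = 18.667 cm.
Its lateral magnification is m_1 = -d_i1/d_o1 = -(18.667)/14 = -1.3333.
Since 18.667 cm > 12.5 cm, the first image lies past the second lens and serves as a virtual object: d_o2 = L - d_i1 = -6.167 cm.
Applying the thin-lens equation again with f_2 = 18 cm and d_o2 = -6.167 cm gives d_i2 = 4.593 cm.
m_2 = -(4.593)/(-6.167) = 0.7448.
The system's lateral magnification is m_1 m_2 = (-1.3333)(0.7448) = -0.9931.

-0.993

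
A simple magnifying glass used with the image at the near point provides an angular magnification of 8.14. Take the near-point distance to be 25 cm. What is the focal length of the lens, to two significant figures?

3.5 cm

For the image at the near point, M = 1 + D/f.
f = D/(M - 1) = 25/(8.14 - 1) = 3.501 cm.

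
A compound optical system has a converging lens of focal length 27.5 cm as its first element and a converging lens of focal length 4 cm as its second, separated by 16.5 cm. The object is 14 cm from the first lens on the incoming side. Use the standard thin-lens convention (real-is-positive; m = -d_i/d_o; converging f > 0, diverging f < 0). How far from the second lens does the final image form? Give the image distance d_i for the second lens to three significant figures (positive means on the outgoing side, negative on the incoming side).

4.39 cm

First lens: d_i1 = 1/(1/27.5 - 1/14) = -28.519 cm.
The intermediate image is virtual, 28.519 cm to the left of lens 1, so d_o2 = L - d_i1 = 16.5 - (-28.519) = 45.019 cm.
Second lens: d_i2 = 1/(1/4 - 1/(45.019)) = 4.390 cm.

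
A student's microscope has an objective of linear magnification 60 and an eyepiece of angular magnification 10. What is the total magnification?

600

The overall magnification of a compound microscope is the product of the objective and eyepiece magnifications:
M = M_obj x M_eye = 60 x 10 = 600.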